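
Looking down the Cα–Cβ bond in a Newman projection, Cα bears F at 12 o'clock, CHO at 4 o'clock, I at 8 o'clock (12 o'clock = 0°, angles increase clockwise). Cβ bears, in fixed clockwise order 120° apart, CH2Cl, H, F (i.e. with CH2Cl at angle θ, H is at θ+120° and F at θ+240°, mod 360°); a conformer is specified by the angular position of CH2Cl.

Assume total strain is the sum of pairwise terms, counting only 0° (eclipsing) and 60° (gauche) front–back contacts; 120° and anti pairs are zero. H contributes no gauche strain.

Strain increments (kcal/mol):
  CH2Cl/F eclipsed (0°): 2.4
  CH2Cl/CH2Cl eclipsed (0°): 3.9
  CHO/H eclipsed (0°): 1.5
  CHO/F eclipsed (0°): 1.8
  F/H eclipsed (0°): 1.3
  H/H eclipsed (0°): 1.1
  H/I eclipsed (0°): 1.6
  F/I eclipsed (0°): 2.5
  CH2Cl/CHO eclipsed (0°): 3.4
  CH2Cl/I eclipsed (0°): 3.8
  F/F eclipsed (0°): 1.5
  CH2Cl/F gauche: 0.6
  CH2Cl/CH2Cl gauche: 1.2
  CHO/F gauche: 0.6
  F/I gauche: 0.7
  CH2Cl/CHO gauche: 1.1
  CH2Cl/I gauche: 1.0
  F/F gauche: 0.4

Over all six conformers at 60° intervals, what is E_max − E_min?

4.1 kcal/mol

CH2Cl at 0° (eclipsed): F(0°)/CH2Cl(0°) eclipsed 2.4; CHO(120°)/H(120°) eclipsed 1.5; I(240°)/F(240°) eclipsed 2.5 → 6.4 kcal/mol.
CH2Cl at 60° (staggered): F(0°)/CH2Cl(60°) gauche 0.6; F(0°)/F(300°) gauche 0.4; CHO(120°)/CH2Cl(60°) gauche 1.1; I(240°)/F(300°) gauche 0.7 → 2.8 kcal/mol.
CH2Cl at 120° (eclipsed): F(0°)/F(0°) eclipsed 1.5; CHO(120°)/CH2Cl(120°) eclipsed 3.4; I(240°)/H(240°) eclipsed 1.6 → 6.5 kcal/mol.
CH2Cl at 180° (staggered): F(0°)/F(60°) gauche 0.4; CHO(120°)/CH2Cl(180°) gauche 1.1; CHO(120°)/F(60°) gauche 0.6; I(240°)/CH2Cl(180°) gauche 1.0 → 3.1 kcal/mol.
CH2Cl at 240° (eclipsed): F(0°)/H(0°) eclipsed 1.3; CHO(120°)/F(120°) eclipsed 1.8; I(240°)/CH2Cl(240°) eclipsed 3.8 → 6.9 kcal/mol.
CH2Cl at 300° (staggered): F(0°)/CH2Cl(300°) gauche 0.6; CHO(120°)/F(180°) gauche 0.6; I(240°)/CH2Cl(300°) gauche 1.0; I(240°)/F(180°) gauche 0.7 → 2.9 kcal/mol.
Max at 240° (6.9 kcal/mol), min at 60° (2.8 kcal/mol); barrier = 4.1 kcal/mol.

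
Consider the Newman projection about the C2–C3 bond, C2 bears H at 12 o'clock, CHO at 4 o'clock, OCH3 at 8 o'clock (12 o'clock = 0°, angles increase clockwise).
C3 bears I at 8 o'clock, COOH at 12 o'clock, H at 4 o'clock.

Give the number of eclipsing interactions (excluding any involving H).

Non-H eclipsing pairs: OCH3(240°)/I(240°) — 1 interaction.

1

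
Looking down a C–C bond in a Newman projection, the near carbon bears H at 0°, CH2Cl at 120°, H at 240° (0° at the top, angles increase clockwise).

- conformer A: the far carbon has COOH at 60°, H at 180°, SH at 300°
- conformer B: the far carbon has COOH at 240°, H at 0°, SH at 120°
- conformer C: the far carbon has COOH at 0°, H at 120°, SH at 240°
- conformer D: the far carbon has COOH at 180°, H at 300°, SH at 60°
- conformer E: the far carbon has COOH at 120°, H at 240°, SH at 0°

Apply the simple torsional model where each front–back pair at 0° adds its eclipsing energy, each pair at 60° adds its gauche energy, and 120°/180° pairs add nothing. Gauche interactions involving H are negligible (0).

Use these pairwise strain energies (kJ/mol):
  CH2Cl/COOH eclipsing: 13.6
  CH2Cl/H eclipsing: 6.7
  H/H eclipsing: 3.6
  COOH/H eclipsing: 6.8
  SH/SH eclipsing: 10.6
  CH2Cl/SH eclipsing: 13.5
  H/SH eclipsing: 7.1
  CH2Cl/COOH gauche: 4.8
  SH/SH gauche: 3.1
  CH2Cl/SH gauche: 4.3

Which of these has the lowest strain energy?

A (staggered): CH2Cl–COOH gauche; 4.8 = 4.8 kJ/mol.
B (eclipsed): H–H eclipsed, CH2Cl–SH eclipsed, H–COOH eclipsed; 3.6 + 13.5 + 6.8 = 23.9 kJ/mol.
C (eclipsed): H–COOH eclipsed, CH2Cl–H eclipsed, H–SH eclipsed; 6.8 + 6.7 + 7.1 = 20.6 kJ/mol.
D (staggered): CH2Cl–COOH gauche, CH2Cl–SH gauche; 4.8 + 4.3 = 9.1 kJ/mol.
E (eclipsed): H–SH eclipsed, CH2Cl–COOH eclipsed, H–H eclipsed; 7.1 + 13.6 + 3.6 = 24.3 kJ/mol.
A has the lowest total (4.8 kJ/mol).

A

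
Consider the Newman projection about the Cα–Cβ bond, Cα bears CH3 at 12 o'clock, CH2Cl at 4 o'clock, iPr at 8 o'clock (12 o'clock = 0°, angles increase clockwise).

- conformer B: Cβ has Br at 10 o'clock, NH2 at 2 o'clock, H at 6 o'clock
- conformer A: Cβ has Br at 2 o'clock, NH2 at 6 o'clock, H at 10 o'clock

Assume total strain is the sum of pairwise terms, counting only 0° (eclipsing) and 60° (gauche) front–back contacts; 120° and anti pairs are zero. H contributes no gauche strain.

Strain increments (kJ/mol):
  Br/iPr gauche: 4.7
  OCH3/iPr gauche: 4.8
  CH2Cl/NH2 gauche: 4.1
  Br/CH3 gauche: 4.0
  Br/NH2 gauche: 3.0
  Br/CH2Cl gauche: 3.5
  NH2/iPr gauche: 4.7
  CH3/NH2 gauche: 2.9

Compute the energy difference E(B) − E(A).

-0.6 kJ/mol

B (staggered): CH3–Br gauche, CH3–NH2 gauche, CH2Cl–NH2 gauche, iPr–Br gauche; 4.0 + 2.9 + 4.1 + 4.7 = 15.7 kJ/mol.
A (staggered): CH3–Br gauche, CH2Cl–Br gauche, CH2Cl–NH2 gauche, iPr–NH2 gauche; 4.0 + 3.5 + 4.1 + 4.7 = 16.3 kJ/mol.
E(B) − E(A) = 15.7 − 16.3 = -0.6 kJ/mol.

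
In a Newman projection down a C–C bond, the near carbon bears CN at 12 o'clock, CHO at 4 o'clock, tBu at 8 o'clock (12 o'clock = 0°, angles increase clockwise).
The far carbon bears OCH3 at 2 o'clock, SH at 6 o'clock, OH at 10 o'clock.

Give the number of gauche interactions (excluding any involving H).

Non-H gauche pairs: CN(0°)/OCH3(60°); CN(0°)/OH(300°); CHO(120°)/OCH3(60°); CHO(120°)/SH(180°); tBu(240°)/SH(180°); tBu(240°)/OH(300°) — 6 interactions.

6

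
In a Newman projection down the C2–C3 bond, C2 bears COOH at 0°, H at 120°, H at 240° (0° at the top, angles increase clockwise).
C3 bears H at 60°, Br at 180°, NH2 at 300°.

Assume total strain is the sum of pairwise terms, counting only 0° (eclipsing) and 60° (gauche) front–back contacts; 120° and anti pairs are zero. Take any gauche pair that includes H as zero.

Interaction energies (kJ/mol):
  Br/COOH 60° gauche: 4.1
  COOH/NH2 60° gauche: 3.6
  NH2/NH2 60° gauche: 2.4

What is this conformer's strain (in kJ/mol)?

3.6 kJ/mol

This conformer is staggered. COOH at 0° is gauche with NH2 at 300° (3.6). Total 3.6 kJ/mol.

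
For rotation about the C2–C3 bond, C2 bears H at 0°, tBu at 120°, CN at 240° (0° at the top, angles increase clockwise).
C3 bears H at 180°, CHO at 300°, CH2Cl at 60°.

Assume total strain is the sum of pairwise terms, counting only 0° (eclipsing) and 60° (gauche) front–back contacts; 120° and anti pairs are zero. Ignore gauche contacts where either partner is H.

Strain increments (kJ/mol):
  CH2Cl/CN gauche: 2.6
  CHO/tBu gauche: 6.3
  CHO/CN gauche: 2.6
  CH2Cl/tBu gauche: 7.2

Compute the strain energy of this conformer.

9.8 kJ/mol

This conformer (staggered): tBu–CH2Cl gauche, CN–CHO gauche; 7.2 + 2.6 = 9.8 kJ/mol.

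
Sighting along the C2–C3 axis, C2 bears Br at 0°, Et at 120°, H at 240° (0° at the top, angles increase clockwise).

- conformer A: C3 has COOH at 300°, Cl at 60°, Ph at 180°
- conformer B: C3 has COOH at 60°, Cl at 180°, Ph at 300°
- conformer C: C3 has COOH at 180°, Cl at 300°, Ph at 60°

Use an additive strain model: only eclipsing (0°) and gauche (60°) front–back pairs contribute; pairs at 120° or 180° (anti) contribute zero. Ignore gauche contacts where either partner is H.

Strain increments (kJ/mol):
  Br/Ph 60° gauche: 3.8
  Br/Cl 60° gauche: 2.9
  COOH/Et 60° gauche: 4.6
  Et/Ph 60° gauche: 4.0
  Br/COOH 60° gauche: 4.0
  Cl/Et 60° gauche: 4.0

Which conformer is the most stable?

A

A is staggered. Br at 0° is gauche with COOH at 300° (4.0); Br at 0° is gauche with Cl at 60° (2.9); Et at 120° is gauche with Cl at 60° (4.0); Et at 120° is gauche with Ph at 180° (4.0). Total 14.9 kJ/mol.
B is staggered. Br at 0° is gauche with COOH at 60° (4.0); Br at 0° is gauche with Ph at 300° (3.8); Et at 120° is gauche with COOH at 60° (4.6); Et at 120° is gauche with Cl at 180° (4.0). Total 16.4 kJ/mol.
C is staggered. Br at 0° is gauche with Cl at 300° (2.9); Br at 0° is gauche with Ph at 60° (3.8); Et at 120° is gauche with COOH at 180° (4.6); Et at 120° is gauche with Ph at 60° (4.0). Total 15.3 kJ/mol.
A has the lowest total (14.9 kJ/mol).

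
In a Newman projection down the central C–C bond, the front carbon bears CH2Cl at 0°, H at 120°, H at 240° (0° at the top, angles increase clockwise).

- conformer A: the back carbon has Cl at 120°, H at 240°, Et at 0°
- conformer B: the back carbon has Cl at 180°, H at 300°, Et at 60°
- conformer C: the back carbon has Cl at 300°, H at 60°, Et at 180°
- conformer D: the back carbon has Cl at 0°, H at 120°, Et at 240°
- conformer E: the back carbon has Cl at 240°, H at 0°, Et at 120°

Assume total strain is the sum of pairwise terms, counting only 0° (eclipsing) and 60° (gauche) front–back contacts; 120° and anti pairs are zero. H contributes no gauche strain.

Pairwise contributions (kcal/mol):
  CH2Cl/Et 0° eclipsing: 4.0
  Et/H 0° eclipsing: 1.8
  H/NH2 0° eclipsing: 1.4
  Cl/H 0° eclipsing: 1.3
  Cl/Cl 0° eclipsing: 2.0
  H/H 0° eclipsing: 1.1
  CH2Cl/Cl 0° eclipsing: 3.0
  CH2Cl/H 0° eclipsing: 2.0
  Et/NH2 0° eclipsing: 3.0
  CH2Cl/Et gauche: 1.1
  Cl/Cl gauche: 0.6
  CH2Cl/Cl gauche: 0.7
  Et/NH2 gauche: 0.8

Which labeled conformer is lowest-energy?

A (eclipsed): CH2Cl(0°)/Et(0°) eclipsed 4.0; H(120°)/Cl(120°) eclipsed 1.3; H(240°)/H(240°) eclipsed 1.1 → 6.4 kcal/mol.
B (staggered): CH2Cl(0°)/Et(60°) gauche 1.1 → 1.1 kcal/mol.
C (staggered): CH2Cl(0°)/Cl(300°) gauche 0.7 → 0.7 kcal/mol.
D (eclipsed): CH2Cl(0°)/Cl(0°) eclipsed 3.0; H(120°)/H(120°) eclipsed 1.1; H(240°)/Et(240°) eclipsed 1.8 → 5.9 kcal/mol.
E (eclipsed): CH2Cl(0°)/H(0°) eclipsed 2.0; H(120°)/Et(120°) eclipsed 1.8; H(240°)/Cl(240°) eclipsed 1.3 → 5.1 kcal/mol.
C has the lowest total (0.7 kcal/mol).

C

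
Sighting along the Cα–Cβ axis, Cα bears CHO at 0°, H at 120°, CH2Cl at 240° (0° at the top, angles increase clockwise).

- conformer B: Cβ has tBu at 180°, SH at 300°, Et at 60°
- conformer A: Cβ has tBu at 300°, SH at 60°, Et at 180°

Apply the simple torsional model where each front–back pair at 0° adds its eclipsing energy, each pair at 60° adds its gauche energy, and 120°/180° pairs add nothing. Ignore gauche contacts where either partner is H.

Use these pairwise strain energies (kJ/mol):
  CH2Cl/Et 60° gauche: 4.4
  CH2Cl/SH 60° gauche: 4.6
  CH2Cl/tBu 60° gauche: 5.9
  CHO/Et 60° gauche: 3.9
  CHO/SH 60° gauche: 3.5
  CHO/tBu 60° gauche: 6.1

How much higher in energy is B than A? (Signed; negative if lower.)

B (staggered): CHO–SH gauche, CHO–Et gauche, CH2Cl–tBu gauche, CH2Cl–SH gauche; 3.5 + 3.9 + 5.9 + 4.6 = 17.9 kJ/mol.
A (staggered): CHO–tBu gauche, CHO–SH gauche, CH2Cl–tBu gauche, CH2Cl–Et gauche; 6.1 + 3.5 + 5.9 + 4.4 = 19.9 kJ/mol.
E(B) − E(A) = 17.9 − 19.9 = -2.0 kJ/mol.

-2.0 kJ/mol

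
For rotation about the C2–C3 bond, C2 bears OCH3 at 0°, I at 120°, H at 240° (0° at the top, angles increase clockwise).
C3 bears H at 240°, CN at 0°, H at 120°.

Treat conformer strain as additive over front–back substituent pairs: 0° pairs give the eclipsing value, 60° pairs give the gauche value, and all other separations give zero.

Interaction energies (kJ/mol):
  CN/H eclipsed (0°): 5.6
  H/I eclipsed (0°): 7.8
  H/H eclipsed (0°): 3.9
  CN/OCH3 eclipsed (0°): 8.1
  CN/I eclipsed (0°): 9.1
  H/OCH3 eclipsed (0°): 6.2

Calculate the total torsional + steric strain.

19.8 kJ/mol

This conformer (eclipsed): OCH3(0°)/CN(0°) eclipsed 8.1; I(120°)/H(120°) eclipsed 7.8; H(240°)/H(240°) eclipsed 3.9 → 19.8 kJ/mol.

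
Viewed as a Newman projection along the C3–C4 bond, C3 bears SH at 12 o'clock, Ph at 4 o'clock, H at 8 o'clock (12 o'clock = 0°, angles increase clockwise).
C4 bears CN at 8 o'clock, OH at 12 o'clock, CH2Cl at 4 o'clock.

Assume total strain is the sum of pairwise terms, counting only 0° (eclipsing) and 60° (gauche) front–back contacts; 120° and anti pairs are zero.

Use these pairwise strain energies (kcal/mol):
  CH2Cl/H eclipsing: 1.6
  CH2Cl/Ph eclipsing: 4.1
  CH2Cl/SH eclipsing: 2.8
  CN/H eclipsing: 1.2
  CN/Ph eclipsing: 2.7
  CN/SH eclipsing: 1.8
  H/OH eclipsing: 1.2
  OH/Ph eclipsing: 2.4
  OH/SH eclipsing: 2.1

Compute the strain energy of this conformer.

This conformer (eclipsed): SH(0°)/OH(0°) eclipsed 2.1; Ph(120°)/CH2Cl(120°) eclipsed 4.1; H(240°)/CN(240°) eclipsed 1.2 → 7.4 kcal/mol.

7.4 kcal/mol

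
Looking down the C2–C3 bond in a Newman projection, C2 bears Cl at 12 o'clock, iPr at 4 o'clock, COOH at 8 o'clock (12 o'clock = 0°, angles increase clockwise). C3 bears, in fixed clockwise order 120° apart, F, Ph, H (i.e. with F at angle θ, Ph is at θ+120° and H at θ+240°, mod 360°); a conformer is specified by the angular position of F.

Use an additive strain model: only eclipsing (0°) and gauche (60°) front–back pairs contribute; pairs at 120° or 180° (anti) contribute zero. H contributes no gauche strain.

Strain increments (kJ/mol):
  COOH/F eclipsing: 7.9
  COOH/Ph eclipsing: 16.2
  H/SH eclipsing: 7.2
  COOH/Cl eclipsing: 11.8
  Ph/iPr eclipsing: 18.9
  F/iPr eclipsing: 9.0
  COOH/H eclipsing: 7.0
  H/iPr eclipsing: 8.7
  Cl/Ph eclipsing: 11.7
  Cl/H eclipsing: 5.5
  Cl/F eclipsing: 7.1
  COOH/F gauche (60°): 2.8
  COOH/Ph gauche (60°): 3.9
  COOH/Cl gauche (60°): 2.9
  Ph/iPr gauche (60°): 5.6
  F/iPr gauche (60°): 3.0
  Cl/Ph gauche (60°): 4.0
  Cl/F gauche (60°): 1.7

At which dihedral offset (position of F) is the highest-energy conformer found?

0°

F at 0° (eclipsed): Cl(0°)/F(0°) eclipsed 7.1; iPr(120°)/Ph(120°) eclipsed 18.9; COOH(240°)/H(240°) eclipsed 7.0 → 33.0 kJ/mol.
F at 60° (staggered): Cl(0°)/F(60°) gauche 1.7; iPr(120°)/F(60°) gauche 3.0; iPr(120°)/Ph(180°) gauche 5.6; COOH(240°)/Ph(180°) gauche 3.9 → 14.2 kJ/mol.
F at 120° (eclipsed): Cl(0°)/H(0°) eclipsed 5.5; iPr(120°)/F(120°) eclipsed 9.0; COOH(240°)/Ph(240°) eclipsed 16.2 → 30.7 kJ/mol.
F at 180° (staggered): Cl(0°)/Ph(300°) gauche 4.0; iPr(120°)/F(180°) gauche 3.0; COOH(240°)/F(180°) gauche 2.8; COOH(240°)/Ph(300°) gauche 3.9 → 13.7 kJ/mol.
F at 240° (eclipsed): Cl(0°)/Ph(0°) eclipsed 11.7; iPr(120°)/H(120°) eclipsed 8.7; COOH(240°)/F(240°) eclipsed 7.9 → 28.3 kJ/mol.
F at 300° (staggered): Cl(0°)/F(300°) gauche 1.7; Cl(0°)/Ph(60°) gauche 4.0; iPr(120°)/Ph(60°) gauche 5.6; COOH(240°)/F(300°) gauche 2.8 → 14.1 kJ/mol.
The maximum (33.0 kJ/mol) occurs with F at 0°.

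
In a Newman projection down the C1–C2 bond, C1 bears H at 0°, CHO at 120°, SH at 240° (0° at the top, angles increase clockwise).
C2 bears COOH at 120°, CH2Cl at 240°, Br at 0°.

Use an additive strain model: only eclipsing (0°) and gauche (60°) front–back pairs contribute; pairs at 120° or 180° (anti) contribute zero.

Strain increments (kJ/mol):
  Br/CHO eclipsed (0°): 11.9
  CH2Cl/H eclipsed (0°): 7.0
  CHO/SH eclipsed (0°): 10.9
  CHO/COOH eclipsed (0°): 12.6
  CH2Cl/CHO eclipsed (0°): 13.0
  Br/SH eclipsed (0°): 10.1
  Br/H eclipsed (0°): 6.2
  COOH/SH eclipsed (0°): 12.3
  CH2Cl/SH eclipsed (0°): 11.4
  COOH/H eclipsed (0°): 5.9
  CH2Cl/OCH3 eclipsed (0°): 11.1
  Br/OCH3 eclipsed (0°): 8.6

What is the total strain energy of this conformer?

This conformer (eclipsed): H(0°)/Br(0°) eclipsed 6.2; CHO(120°)/COOH(120°) eclipsed 12.6; SH(240°)/CH2Cl(240°) eclipsed 11.4 → 30.2 kJ/mol.

30.2 kJ/mol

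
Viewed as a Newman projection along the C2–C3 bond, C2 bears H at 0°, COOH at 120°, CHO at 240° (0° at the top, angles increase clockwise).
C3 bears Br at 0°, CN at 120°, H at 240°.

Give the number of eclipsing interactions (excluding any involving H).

Non-H eclipsing pairs: COOH(120°)/CN(120°) — 1 interaction.

1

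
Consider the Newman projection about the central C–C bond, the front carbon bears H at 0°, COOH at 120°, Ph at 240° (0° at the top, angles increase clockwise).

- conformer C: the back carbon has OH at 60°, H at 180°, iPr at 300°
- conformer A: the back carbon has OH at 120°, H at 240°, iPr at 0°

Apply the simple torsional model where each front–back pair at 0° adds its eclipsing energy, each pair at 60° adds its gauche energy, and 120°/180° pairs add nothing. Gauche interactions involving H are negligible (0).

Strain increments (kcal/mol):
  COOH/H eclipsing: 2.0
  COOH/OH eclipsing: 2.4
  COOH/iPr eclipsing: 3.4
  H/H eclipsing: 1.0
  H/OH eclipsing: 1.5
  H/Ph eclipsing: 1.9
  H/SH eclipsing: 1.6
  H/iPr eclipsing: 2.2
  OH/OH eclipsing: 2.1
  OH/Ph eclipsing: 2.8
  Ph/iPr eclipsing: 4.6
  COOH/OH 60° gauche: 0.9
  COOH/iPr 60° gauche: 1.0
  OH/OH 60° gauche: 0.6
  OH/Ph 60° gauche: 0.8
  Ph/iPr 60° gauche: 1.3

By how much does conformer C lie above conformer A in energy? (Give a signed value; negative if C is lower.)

C (staggered): COOH(120°)/OH(60°) gauche 0.9; Ph(240°)/iPr(300°) gauche 1.3 → 2.2 kcal/mol.
A (eclipsed): H(0°)/iPr(0°) eclipsed 2.2; COOH(120°)/OH(120°) eclipsed 2.4; Ph(240°)/H(240°) eclipsed 1.9 → 6.5 kcal/mol.
E(C) − E(A) = 2.2 − 6.5 = -4.3 kcal/mol.

-4.3 kcal/mol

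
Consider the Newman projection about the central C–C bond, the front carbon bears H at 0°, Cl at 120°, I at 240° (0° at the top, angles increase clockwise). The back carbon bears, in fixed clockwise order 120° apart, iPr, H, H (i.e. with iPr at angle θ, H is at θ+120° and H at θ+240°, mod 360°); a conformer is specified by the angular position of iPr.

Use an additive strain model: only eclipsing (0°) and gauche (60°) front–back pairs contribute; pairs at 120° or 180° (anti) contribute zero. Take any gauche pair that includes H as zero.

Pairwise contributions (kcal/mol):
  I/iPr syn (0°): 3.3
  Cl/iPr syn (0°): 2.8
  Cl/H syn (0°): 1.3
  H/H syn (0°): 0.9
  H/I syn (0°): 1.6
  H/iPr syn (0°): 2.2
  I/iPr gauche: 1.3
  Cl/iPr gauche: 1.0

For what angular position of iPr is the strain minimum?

iPr at 0° (eclipsed): H(0°)/iPr(0°) eclipsed 2.2; Cl(120°)/H(120°) eclipsed 1.3; I(240°)/H(240°) eclipsed 1.6 → 5.1 kcal/mol.
iPr at 60° (staggered): Cl(120°)/iPr(60°) gauche 1.0 → 1.0 kcal/mol.
iPr at 120° (eclipsed): H(0°)/H(0°) eclipsed 0.9; Cl(120°)/iPr(120°) eclipsed 2.8; I(240°)/H(240°) eclipsed 1.6 → 5.3 kcal/mol.
iPr at 180° (staggered): Cl(120°)/iPr(180°) gauche 1.0; I(240°)/iPr(180°) gauche 1.3 → 2.3 kcal/mol.
iPr at 240° (eclipsed): H(0°)/H(0°) eclipsed 0.9; Cl(120°)/H(120°) eclipsed 1.3; I(240°)/iPr(240°) eclipsed 3.3 → 5.5 kcal/mol.
iPr at 300° (staggered): I(240°)/iPr(300°) gauche 1.3 → 1.3 kcal/mol.
The minimum (1.0 kcal/mol) occurs with iPr at 60°.

60°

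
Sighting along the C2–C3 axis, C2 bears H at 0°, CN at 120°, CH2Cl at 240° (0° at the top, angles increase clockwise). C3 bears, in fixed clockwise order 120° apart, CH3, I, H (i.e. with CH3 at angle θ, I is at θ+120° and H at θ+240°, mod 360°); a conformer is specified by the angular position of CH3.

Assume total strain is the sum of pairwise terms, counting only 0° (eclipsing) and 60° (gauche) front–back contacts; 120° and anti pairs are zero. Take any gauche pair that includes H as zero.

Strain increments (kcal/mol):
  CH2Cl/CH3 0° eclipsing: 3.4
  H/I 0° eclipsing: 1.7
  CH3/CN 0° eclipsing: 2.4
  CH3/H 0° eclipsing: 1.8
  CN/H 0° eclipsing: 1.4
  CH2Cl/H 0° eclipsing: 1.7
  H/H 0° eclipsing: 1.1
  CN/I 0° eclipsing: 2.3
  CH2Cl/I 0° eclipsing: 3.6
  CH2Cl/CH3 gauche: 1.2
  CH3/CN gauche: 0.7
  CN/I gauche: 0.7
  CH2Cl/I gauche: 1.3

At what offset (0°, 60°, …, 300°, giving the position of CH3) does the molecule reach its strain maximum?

CH3 at 0° (eclipsed): H–CH3 eclipsed, CN–I eclipsed, CH2Cl–H eclipsed; 1.8 + 2.3 + 1.7 = 5.8 kcal/mol.
CH3 at 60° (staggered): CN–CH3 gauche, CN–I gauche, CH2Cl–I gauche; 0.7 + 0.7 + 1.3 = 2.7 kcal/mol.
CH3 at 120° (eclipsed): H–H eclipsed, CN–CH3 eclipsed, CH2Cl–I eclipsed; 1.1 + 2.4 + 3.6 = 7.1 kcal/mol.
CH3 at 180° (staggered): CN–CH3 gauche, CH2Cl–CH3 gauche, CH2Cl–I gauche; 0.7 + 1.2 + 1.3 = 3.2 kcal/mol.
CH3 at 240° (eclipsed): H–I eclipsed, CN–H eclipsed, CH2Cl–CH3 eclipsed; 1.7 + 1.4 + 3.4 = 6.5 kcal/mol.
CH3 at 300° (staggered): CN–I gauche, CH2Cl–CH3 gauche; 0.7 + 1.2 = 1.9 kcal/mol.
The maximum (7.1 kcal/mol) occurs with CH3 at 120°.

120°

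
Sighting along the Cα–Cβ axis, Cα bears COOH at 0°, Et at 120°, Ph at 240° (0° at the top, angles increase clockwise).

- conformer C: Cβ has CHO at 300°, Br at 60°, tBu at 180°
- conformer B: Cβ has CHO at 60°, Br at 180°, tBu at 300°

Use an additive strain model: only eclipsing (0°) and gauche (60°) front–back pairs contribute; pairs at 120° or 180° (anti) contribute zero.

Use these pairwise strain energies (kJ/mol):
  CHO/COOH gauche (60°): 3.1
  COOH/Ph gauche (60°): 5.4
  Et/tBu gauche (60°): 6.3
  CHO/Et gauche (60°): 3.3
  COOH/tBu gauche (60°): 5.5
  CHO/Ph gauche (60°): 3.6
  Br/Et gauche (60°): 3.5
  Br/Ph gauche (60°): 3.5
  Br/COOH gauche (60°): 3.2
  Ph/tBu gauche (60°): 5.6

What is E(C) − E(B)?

C (staggered): COOH–CHO gauche, COOH–Br gauche, Et–Br gauche, Et–tBu gauche, Ph–CHO gauche, Ph–tBu gauche; 3.1 + 3.2 + 3.5 + 6.3 + 3.6 + 5.6 = 25.3 kJ/mol.
B (staggered): COOH–CHO gauche, COOH–tBu gauche, Et–CHO gauche, Et–Br gauche, Ph–Br gauche, Ph–tBu gauche; 3.1 + 5.5 + 3.3 + 3.5 + 3.5 + 5.6 = 24.5 kJ/mol.
E(C) − E(B) = 25.3 − 24.5 = +0.8 kJ/mol.

+0.8 kJ/mol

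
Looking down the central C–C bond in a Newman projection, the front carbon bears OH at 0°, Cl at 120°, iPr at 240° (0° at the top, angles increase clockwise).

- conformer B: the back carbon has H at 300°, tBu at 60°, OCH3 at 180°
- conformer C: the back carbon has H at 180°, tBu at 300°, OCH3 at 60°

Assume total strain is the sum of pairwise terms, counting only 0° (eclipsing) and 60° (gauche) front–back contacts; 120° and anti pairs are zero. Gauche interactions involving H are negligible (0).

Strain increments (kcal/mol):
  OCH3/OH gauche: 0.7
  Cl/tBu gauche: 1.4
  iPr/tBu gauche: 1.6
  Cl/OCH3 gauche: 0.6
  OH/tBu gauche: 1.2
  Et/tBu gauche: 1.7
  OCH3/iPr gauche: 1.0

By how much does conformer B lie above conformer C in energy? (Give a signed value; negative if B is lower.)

B is staggered. OH at 0° is gauche with tBu at 60° (1.2); Cl at 120° is gauche with tBu at 60° (1.4); Cl at 120° is gauche with OCH3 at 180° (0.6); iPr at 240° is gauche with OCH3 at 180° (1.0). Total 4.2 kcal/mol.
C is staggered. OH at 0° is gauche with tBu at 300° (1.2); OH at 0° is gauche with OCH3 at 60° (0.7); Cl at 120° is gauche with OCH3 at 60° (0.6); iPr at 240° is gauche with tBu at 300° (1.6). Total 4.1 kcal/mol.
E(B) − E(C) = 4.2 − 4.1 = +0.1 kcal/mol.

+0.1 kcal/mol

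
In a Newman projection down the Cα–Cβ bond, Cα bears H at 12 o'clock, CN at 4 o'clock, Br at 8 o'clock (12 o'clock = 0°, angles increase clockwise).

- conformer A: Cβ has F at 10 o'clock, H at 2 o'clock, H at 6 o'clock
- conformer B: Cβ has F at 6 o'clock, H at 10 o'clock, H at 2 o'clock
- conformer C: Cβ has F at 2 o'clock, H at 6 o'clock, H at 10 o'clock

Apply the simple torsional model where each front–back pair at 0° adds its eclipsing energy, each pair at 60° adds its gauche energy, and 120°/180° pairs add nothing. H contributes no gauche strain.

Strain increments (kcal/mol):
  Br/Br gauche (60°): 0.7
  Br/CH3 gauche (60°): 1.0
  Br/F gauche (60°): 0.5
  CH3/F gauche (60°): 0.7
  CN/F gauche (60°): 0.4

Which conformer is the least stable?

B

A (staggered): Br(240°)/F(300°) gauche 0.5 → 0.5 kcal/mol.
B (staggered): CN(120°)/F(180°) gauche 0.4; Br(240°)/F(180°) gauche 0.5 → 0.9 kcal/mol.
C (staggered): CN(120°)/F(60°) gauche 0.4 → 0.4 kcal/mol.
B has the highest total (0.9 kcal/mol).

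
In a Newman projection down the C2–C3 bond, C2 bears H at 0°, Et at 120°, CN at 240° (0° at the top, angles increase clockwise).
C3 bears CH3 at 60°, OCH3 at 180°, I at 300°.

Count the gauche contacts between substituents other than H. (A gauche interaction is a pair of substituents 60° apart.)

Non-H gauche pairs: Et(120°)/CH3(60°); Et(120°)/OCH3(180°); CN(240°)/OCH3(180°); CN(240°)/I(300°) — 4 interactions.

4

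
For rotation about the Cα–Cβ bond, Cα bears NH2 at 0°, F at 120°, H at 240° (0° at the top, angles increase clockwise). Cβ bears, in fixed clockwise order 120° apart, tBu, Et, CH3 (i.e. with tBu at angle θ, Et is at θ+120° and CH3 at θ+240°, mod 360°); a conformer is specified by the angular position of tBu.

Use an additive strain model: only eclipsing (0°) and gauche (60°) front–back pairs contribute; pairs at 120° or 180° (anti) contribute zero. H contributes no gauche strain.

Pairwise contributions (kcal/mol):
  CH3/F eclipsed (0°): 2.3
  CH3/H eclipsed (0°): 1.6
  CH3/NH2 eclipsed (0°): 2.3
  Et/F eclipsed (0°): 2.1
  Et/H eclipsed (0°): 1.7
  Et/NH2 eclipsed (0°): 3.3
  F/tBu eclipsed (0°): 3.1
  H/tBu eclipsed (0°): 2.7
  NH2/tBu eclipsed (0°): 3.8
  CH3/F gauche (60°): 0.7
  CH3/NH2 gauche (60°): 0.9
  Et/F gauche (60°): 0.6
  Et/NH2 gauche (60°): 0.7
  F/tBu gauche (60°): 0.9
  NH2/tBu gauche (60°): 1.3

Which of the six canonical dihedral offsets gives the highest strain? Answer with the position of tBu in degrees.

tBu at 0° (eclipsed): NH2–tBu eclipsed, F–Et eclipsed, H–CH3 eclipsed; 3.8 + 2.1 + 1.6 = 7.5 kcal/mol.
tBu at 60° (staggered): NH2–tBu gauche, NH2–CH3 gauche, F–tBu gauche, F–Et gauche; 1.3 + 0.9 + 0.9 + 0.6 = 3.7 kcal/mol.
tBu at 120° (eclipsed): NH2–CH3 eclipsed, F–tBu eclipsed, H–Et eclipsed; 2.3 + 3.1 + 1.7 = 7.1 kcal/mol.
tBu at 180° (staggered): NH2–Et gauche, NH2–CH3 gauche, F–tBu gauche, F–CH3 gauche; 0.7 + 0.9 + 0.9 + 0.7 = 3.2 kcal/mol.
tBu at 240° (eclipsed): NH2–Et eclipsed, F–CH3 eclipsed, H–tBu eclipsed; 3.3 + 2.3 + 2.7 = 8.3 kcal/mol.
tBu at 300° (staggered): NH2–tBu gauche, NH2–Et gauche, F–Et gauche, F–CH3 gauche; 1.3 + 0.7 + 0.6 + 0.7 = 3.3 kcal/mol.
The maximum (8.3 kcal/mol) occurs with tBu at 240°.

240°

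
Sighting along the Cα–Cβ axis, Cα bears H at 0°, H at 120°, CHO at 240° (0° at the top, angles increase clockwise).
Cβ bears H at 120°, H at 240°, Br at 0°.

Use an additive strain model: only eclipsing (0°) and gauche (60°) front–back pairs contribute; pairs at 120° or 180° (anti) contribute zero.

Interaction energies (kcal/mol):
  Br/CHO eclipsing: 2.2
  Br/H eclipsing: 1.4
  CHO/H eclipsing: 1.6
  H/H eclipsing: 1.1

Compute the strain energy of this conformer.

4.1 kcal/mol

This conformer (eclipsed): H(0°)/Br(0°) eclipsed 1.4; H(120°)/H(120°) eclipsed 1.1; CHO(240°)/H(240°) eclipsed 1.6 → 4.1 kcal/mol.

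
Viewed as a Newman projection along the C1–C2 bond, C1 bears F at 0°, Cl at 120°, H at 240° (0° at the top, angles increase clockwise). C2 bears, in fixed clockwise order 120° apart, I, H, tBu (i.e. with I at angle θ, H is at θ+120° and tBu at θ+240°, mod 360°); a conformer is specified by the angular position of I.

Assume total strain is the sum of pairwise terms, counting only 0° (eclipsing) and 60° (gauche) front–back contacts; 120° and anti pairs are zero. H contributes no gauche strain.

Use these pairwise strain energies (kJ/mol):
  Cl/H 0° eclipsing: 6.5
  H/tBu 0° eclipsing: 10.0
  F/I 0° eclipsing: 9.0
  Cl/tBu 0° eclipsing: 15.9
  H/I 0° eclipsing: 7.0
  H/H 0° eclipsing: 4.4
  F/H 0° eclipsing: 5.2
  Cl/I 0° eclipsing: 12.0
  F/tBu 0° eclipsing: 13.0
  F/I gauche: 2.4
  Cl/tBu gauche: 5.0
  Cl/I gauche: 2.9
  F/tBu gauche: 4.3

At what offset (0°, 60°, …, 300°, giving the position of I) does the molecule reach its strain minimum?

I at 0° (eclipsed): F–I eclipsed, Cl–H eclipsed, H–tBu eclipsed; 9.0 + 6.5 + 10.0 = 25.5 kJ/mol.
I at 60° (staggered): F–I gauche, F–tBu gauche, Cl–I gauche; 2.4 + 4.3 + 2.9 = 9.6 kJ/mol.
I at 120° (eclipsed): F–tBu eclipsed, Cl–I eclipsed, H–H eclipsed; 13.0 + 12.0 + 4.4 = 29.4 kJ/mol.
I at 180° (staggered): F–tBu gauche, Cl–I gauche, Cl–tBu gauche; 4.3 + 2.9 + 5.0 = 12.2 kJ/mol.
I at 240° (eclipsed): F–H eclipsed, Cl–tBu eclipsed, H–I eclipsed; 5.2 + 15.9 + 7.0 = 28.1 kJ/mol.
I at 300° (staggered): F–I gauche, Cl–tBu gauche; 2.4 + 5.0 = 7.4 kJ/mol.
The minimum (7.4 kJ/mol) occurs with I at 300°.

300°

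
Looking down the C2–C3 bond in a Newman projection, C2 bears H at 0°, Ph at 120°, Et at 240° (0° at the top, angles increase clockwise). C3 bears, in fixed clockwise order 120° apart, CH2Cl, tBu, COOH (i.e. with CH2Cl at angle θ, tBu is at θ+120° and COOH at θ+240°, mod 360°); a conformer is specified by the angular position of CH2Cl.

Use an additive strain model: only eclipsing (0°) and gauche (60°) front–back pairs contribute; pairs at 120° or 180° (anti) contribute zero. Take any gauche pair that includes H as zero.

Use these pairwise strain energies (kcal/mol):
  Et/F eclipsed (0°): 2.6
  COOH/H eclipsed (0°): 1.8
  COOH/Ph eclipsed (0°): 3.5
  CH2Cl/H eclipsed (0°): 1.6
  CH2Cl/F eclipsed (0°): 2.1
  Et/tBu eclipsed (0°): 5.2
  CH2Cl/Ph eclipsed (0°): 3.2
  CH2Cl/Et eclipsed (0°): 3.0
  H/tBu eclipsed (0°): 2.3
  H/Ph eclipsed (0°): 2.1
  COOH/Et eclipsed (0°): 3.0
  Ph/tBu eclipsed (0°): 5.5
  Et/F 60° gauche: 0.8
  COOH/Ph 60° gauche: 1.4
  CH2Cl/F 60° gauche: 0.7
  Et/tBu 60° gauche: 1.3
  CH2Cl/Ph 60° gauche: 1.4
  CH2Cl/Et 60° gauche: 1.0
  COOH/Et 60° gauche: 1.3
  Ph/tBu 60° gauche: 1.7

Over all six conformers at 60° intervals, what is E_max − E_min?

CH2Cl at 0° (eclipsed): H–CH2Cl eclipsed, Ph–tBu eclipsed, Et–COOH eclipsed; 1.6 + 5.5 + 3.0 = 10.1 kcal/mol.
CH2Cl at 60° (staggered): Ph–CH2Cl gauche, Ph–tBu gauche, Et–tBu gauche, Et–COOH gauche; 1.4 + 1.7 + 1.3 + 1.3 = 5.7 kcal/mol.
CH2Cl at 120° (eclipsed): H–COOH eclipsed, Ph–CH2Cl eclipsed, Et–tBu eclipsed; 1.8 + 3.2 + 5.2 = 10.2 kcal/mol.
CH2Cl at 180° (staggered): Ph–CH2Cl gauche, Ph–COOH gauche, Et–CH2Cl gauche, Et–tBu gauche; 1.4 + 1.4 + 1.0 + 1.3 = 5.1 kcal/mol.
CH2Cl at 240° (eclipsed): H–tBu eclipsed, Ph–COOH eclipsed, Et–CH2Cl eclipsed; 2.3 + 3.5 + 3.0 = 8.8 kcal/mol.
CH2Cl at 300° (staggered): Ph–tBu gauche, Ph–COOH gauche, Et–CH2Cl gauche, Et–COOH gauche; 1.7 + 1.4 + 1.0 + 1.3 = 5.4 kcal/mol.
Max at 120° (10.2 kcal/mol), min at 180° (5.1 kcal/mol); barrier = 5.1 kcal/mol.

5.1 kcal/mol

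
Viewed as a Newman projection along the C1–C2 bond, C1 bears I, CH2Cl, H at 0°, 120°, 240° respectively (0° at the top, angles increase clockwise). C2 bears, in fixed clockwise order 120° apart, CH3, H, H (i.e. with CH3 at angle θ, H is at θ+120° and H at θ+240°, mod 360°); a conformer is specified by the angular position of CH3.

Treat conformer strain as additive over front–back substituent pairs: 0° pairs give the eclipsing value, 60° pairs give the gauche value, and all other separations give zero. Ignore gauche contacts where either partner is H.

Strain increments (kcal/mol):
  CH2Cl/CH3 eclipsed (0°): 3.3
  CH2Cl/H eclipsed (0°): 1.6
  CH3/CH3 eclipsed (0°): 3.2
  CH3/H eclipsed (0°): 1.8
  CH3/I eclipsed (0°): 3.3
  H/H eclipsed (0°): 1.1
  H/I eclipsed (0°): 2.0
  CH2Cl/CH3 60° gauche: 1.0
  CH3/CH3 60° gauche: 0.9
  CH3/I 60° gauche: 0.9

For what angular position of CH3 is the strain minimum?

300°

CH3 at 0° (eclipsed): I–CH3 eclipsed, CH2Cl–H eclipsed, H–H eclipsed; 3.3 + 1.6 + 1.1 = 6.0 kcal/mol.
CH3 at 60° (staggered): I–CH3 gauche, CH2Cl–CH3 gauche; 0.9 + 1.0 = 1.9 kcal/mol.
CH3 at 120° (eclipsed): I–H eclipsed, CH2Cl–CH3 eclipsed, H–H eclipsed; 2.0 + 3.3 + 1.1 = 6.4 kcal/mol.
CH3 at 180° (staggered): CH2Cl–CH3 gauche; 1.0 = 1.0 kcal/mol.
CH3 at 240° (eclipsed): I–H eclipsed, CH2Cl–H eclipsed, H–CH3 eclipsed; 2.0 + 1.6 + 1.8 = 5.4 kcal/mol.
CH3 at 300° (staggered): I–CH3 gauche; 0.9 = 0.9 kcal/mol.
The minimum (0.9 kcal/mol) occurs with CH3 at 300°.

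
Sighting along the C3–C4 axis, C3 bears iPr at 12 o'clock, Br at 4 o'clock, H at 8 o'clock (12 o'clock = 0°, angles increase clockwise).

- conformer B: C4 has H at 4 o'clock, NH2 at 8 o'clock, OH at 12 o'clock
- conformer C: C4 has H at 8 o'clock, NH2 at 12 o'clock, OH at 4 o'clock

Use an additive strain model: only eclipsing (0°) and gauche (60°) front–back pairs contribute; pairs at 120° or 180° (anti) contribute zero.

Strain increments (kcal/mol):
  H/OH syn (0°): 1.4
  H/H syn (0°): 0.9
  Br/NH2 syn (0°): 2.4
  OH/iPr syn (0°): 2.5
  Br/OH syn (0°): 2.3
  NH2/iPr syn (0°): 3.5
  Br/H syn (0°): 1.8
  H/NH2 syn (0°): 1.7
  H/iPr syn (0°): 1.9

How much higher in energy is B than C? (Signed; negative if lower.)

-0.7 kcal/mol

B (eclipsed): iPr(0°)/OH(0°) eclipsed 2.5; Br(120°)/H(120°) eclipsed 1.8; H(240°)/NH2(240°) eclipsed 1.7 → 6.0 kcal/mol.
C (eclipsed): iPr(0°)/NH2(0°) eclipsed 3.5; Br(120°)/OH(120°) eclipsed 2.3; H(240°)/H(240°) eclipsed 0.9 → 6.7 kcal/mol.
E(B) − E(C) = 6.0 − 6.7 = -0.7 kcal/mol.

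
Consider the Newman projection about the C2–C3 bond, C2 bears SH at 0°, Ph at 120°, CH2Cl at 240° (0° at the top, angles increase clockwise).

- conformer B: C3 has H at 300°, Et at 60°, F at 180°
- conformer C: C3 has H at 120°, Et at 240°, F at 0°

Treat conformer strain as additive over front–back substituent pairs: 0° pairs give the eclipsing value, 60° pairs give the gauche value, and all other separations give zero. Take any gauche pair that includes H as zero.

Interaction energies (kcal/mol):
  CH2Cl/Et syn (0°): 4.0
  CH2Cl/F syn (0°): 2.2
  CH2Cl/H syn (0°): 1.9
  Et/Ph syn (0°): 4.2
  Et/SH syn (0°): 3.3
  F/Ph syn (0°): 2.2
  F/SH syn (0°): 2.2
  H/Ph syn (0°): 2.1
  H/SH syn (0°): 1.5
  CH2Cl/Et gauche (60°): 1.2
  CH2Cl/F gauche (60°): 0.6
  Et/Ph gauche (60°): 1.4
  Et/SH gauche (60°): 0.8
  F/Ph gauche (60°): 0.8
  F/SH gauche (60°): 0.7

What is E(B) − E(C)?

B (staggered): SH(0°)/Et(60°) gauche 0.8; Ph(120°)/Et(60°) gauche 1.4; Ph(120°)/F(180°) gauche 0.8; CH2Cl(240°)/F(180°) gauche 0.6 → 3.6 kcal/mol.
C (eclipsed): SH(0°)/F(0°) eclipsed 2.2; Ph(120°)/H(120°) eclipsed 2.1; CH2Cl(240°)/Et(240°) eclipsed 4.0 → 8.3 kcal/mol.
E(B) − E(C) = 3.6 − 8.3 = -4.7 kcal/mol.

-4.7 kcal/mol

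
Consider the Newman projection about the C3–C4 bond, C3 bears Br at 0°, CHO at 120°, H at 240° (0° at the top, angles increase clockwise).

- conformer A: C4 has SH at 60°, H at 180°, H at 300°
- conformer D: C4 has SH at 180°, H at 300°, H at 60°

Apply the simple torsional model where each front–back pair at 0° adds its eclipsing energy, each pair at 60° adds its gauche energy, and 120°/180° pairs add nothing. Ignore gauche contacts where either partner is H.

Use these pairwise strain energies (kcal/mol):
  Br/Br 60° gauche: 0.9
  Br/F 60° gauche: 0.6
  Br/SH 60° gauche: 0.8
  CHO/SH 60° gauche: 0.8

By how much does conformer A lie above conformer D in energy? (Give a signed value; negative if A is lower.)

+0.8 kcal/mol

A is staggered. Br at 0° is gauche with SH at 60° (0.8); CHO at 120° is gauche with SH at 60° (0.8). Total 1.6 kcal/mol.
D is staggered. CHO at 120° is gauche with SH at 180° (0.8). Total 0.8 kcal/mol.
E(A) − E(D) = 1.6 − 0.8 = +0.8 kcal/mol.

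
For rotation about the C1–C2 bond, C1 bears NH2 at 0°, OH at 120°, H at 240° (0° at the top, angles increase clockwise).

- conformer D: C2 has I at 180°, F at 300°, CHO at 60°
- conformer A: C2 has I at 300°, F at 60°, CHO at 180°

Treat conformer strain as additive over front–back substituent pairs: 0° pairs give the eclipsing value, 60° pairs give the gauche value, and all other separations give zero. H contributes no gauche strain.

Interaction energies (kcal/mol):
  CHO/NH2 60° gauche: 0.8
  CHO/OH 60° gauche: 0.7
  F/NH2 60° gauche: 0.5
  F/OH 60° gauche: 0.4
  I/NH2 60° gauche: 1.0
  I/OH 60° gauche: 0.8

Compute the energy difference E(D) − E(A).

D (staggered): NH2–F gauche, NH2–CHO gauche, OH–I gauche, OH–CHO gauche; 0.5 + 0.8 + 0.8 + 0.7 = 2.8 kcal/mol.
A (staggered): NH2–I gauche, NH2–F gauche, OH–F gauche, OH–CHO gauche; 1.0 + 0.5 + 0.4 + 0.7 = 2.6 kcal/mol.
E(D) − E(A) = 2.8 − 2.6 = +0.2 kcal/mol.

+0.2 kcal/mol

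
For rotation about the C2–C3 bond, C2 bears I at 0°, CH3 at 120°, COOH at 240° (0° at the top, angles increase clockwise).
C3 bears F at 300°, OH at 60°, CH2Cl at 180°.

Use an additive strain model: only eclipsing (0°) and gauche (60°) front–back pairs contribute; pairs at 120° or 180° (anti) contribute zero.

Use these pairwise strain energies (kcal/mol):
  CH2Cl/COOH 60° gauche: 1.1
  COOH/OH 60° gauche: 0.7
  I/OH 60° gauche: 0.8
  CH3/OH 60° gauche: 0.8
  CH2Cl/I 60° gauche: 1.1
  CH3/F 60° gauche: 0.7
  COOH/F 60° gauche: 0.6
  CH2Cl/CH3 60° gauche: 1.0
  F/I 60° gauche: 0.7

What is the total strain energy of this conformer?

5.0 kcal/mol

This conformer is staggered. I at 0° is gauche with F at 300° (0.7); I at 0° is gauche with OH at 60° (0.8); CH3 at 120° is gauche with OH at 60° (0.8); CH3 at 120° is gauche with CH2Cl at 180° (1.0); COOH at 240° is gauche with F at 300° (0.6); COOH at 240° is gauche with CH2Cl at 180° (1.1). Total 5.0 kcal/mol.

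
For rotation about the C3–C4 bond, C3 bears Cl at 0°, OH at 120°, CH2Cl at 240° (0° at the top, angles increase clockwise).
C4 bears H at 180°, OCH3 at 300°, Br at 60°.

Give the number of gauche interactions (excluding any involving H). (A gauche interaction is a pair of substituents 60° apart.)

Non-H gauche pairs: Cl(0°)/OCH3(300°); Cl(0°)/Br(60°); OH(120°)/Br(60°); CH2Cl(240°)/OCH3(300°) — 4 interactions.

4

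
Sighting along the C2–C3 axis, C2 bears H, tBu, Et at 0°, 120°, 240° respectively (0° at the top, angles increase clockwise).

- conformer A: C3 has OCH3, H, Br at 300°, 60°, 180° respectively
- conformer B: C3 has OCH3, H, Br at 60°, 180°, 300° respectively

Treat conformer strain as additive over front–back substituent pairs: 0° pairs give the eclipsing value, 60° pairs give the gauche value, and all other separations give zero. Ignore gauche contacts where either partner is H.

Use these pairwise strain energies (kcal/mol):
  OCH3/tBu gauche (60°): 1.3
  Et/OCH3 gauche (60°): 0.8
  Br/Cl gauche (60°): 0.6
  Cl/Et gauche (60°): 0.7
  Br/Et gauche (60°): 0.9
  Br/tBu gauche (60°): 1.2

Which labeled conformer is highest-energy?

A

A (staggered): tBu(120°)/Br(180°) gauche 1.2; Et(240°)/OCH3(300°) gauche 0.8; Et(240°)/Br(180°) gauche 0.9 → 2.9 kcal/mol.
B (staggered): tBu(120°)/OCH3(60°) gauche 1.3; Et(240°)/Br(300°) gauche 0.9 → 2.2 kcal/mol.
A has the highest total (2.9 kcal/mol).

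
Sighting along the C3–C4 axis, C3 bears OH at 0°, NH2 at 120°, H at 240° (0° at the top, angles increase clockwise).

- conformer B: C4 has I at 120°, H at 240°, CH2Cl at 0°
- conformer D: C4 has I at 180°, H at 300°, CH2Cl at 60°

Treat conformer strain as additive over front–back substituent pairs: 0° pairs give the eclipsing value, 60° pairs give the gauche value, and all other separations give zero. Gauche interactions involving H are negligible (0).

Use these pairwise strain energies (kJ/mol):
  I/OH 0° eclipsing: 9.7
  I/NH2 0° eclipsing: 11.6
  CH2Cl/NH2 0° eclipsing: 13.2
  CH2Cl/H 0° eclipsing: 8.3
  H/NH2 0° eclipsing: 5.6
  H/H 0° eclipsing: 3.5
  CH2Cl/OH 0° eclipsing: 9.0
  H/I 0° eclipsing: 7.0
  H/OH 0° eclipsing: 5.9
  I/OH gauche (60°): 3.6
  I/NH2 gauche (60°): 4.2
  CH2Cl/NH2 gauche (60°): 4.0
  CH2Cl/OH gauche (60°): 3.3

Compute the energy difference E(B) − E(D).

B (eclipsed): OH(0°)/CH2Cl(0°) eclipsed 9.0; NH2(120°)/I(120°) eclipsed 11.6; H(240°)/H(240°) eclipsed 3.5 → 24.1 kJ/mol.
D (staggered): OH(0°)/CH2Cl(60°) gauche 3.3; NH2(120°)/I(180°) gauche 4.2; NH2(120°)/CH2Cl(60°) gauche 4.0 → 11.5 kJ/mol.
E(B) − E(D) = 24.1 − 11.5 = +12.6 kJ/mol.

+12.6 kJ/mol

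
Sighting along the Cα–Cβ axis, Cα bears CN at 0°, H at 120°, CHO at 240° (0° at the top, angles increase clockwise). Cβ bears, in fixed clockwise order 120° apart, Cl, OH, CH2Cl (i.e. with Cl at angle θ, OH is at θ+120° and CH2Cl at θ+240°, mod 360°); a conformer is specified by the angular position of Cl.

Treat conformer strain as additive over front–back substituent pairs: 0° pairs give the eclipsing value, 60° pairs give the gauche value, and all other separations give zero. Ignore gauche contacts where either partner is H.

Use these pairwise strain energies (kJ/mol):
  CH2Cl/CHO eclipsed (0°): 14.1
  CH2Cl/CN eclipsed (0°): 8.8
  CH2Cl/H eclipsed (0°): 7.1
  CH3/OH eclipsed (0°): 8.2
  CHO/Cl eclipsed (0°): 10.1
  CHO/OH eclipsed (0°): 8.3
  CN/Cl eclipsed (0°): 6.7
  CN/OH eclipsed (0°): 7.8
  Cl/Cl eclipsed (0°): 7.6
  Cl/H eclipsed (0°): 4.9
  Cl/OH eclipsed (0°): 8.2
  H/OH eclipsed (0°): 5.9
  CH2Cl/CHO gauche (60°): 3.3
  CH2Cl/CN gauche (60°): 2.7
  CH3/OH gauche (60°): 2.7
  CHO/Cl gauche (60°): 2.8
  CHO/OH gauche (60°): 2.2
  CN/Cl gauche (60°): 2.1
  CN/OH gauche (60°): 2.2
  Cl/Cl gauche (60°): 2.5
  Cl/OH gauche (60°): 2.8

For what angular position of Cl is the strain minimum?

180°

Cl at 0° (eclipsed): CN(0°)/Cl(0°) eclipsed 6.7; H(120°)/OH(120°) eclipsed 5.9; CHO(240°)/CH2Cl(240°) eclipsed 14.1 → 26.7 kJ/mol.
Cl at 60° (staggered): CN(0°)/Cl(60°) gauche 2.1; CN(0°)/CH2Cl(300°) gauche 2.7; CHO(240°)/OH(180°) gauche 2.2; CHO(240°)/CH2Cl(300°) gauche 3.3 → 10.3 kJ/mol.
Cl at 120° (eclipsed): CN(0°)/CH2Cl(0°) eclipsed 8.8; H(120°)/Cl(120°) eclipsed 4.9; CHO(240°)/OH(240°) eclipsed 8.3 → 22.0 kJ/mol.
Cl at 180° (staggered): CN(0°)/OH(300°) gauche 2.2; CN(0°)/CH2Cl(60°) gauche 2.7; CHO(240°)/Cl(180°) gauche 2.8; CHO(240°)/OH(300°) gauche 2.2 → 9.9 kJ/mol.
Cl at 240° (eclipsed): CN(0°)/OH(0°) eclipsed 7.8; H(120°)/CH2Cl(120°) eclipsed 7.1; CHO(240°)/Cl(240°) eclipsed 10.1 → 25.0 kJ/mol.
Cl at 300° (staggered): CN(0°)/Cl(300°) gauche 2.1; CN(0°)/OH(60°) gauche 2.2; CHO(240°)/Cl(300°) gauche 2.8; CHO(240°)/CH2Cl(180°) gauche 3.3 → 10.4 kJ/mol.
The minimum (9.9 kJ/mol) occurs with Cl at 180°.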